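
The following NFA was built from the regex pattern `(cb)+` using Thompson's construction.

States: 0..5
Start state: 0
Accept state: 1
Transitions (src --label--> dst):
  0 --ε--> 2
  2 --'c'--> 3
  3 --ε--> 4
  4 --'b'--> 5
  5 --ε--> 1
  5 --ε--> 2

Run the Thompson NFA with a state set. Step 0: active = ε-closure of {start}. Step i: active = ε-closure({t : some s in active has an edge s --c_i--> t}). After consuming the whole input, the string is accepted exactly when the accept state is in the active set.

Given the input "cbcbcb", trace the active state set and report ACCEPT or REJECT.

S₀ = ε-closure({0}) = {0,2}
'c' @ 1: {3,4}
'b' @ 2: {1,2,5}  (accept∈set)
'c' @ 3: {3,4}
'b' @ 4: {1,2,5}  (accept∈set)
'c' @ 5: {3,4}
'b' @ 6: {1,2,5}  (accept∈set)
end set {1,2,5} — state 1 in

Answer: ACCEPT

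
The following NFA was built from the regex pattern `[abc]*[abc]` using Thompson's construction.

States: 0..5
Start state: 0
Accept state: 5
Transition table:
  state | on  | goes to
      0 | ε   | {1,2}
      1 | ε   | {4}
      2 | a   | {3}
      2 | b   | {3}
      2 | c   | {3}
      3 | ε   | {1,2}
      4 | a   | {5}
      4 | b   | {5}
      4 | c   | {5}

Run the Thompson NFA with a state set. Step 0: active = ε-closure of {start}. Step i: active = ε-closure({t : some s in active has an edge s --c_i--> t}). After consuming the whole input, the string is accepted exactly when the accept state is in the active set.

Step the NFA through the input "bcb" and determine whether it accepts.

S₀ = ε-closure({0}) = {0,1,2,4}
'b' @ 1: {1,2,3,4,5}  ✓accept
'c' @ 2: {1,2,3,4,5}  ✓accept
'b' @ 3: {1,2,3,4,5}  ✓accept
after full input: {1,2,3,4,5}  (accept=5 in)

Answer: ACCEPT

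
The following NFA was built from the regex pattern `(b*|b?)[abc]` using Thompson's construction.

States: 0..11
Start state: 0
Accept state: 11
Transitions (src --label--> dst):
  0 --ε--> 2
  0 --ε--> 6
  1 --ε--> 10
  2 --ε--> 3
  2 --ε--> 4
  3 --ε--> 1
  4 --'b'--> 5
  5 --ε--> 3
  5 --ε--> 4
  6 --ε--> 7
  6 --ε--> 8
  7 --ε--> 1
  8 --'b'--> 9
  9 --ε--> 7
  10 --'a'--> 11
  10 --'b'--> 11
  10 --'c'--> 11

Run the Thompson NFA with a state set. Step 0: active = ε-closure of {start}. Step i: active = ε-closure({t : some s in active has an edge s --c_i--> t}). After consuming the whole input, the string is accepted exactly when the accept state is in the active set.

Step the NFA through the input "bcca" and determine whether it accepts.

start: ε-closure({0}) = {0,1,2,3,4,6,7,8,10}
'b' @ 1: {1,3,4,5,7,9,10,11}  (accept∈set)
'c' @ 2: {11}  (accept∈set)
'c' @ 3: {}  — state set empty
rest 'a' ignored (set empty)
after full input: {}  (accept=11 not in)

Answer: REJECT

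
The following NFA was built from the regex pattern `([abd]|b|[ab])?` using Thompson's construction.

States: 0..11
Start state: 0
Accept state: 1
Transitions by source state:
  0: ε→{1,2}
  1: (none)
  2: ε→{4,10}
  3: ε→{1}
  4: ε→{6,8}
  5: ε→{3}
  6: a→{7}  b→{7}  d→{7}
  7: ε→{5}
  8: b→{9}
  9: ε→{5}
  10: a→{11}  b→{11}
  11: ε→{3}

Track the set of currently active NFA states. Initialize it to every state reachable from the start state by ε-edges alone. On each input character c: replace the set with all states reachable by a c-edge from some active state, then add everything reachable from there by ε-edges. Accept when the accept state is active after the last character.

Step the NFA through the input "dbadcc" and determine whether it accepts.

start: ε-closure({0}) = {0,1,2,4,6,8,10}
'd' @ 1: {1,3,5,7}  ✓accept
'b' @ 2: {}  — state set empty
rest 'adcc' ignored (set empty)
after full input: {}  (accept=1 not in)

Answer: REJECT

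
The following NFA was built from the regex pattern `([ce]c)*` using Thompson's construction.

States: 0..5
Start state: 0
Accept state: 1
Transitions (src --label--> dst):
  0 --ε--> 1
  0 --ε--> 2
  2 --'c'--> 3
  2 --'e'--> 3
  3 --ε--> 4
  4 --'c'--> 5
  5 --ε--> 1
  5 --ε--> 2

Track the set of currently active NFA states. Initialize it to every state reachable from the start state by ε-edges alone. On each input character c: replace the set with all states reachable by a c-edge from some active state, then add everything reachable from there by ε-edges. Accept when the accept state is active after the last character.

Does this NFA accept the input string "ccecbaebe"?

S₀ = ε-closure({0}) = {0,1,2}
'c' @ 1: {3,4}
'c' @ 2: {1,2,5}  [accepting]
'e' @ 3: {3,4}
'c' @ 4: {1,2,5}  [accepting]
'b' @ 5: {}  — state set empty
rest 'aebe' ignored (set empty)
after full input: {}  (accept=1 not in)

Answer: REJECT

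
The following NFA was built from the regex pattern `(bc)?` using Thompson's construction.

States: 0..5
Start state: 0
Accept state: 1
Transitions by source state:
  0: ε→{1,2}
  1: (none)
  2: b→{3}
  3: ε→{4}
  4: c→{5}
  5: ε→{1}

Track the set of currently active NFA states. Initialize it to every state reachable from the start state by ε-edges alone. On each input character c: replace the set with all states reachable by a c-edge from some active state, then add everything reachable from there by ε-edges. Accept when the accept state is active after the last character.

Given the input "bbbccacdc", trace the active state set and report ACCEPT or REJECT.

Answer: REJECT

Trace:
S₀ = ε-closure({0}) = {0,1,2}
'b' @ 1: {3,4}
'b' @ 2: {}  — dead — no transitions
rest 'bccacdc' ignored (set empty)
after full input: {}  (accept=1 not in)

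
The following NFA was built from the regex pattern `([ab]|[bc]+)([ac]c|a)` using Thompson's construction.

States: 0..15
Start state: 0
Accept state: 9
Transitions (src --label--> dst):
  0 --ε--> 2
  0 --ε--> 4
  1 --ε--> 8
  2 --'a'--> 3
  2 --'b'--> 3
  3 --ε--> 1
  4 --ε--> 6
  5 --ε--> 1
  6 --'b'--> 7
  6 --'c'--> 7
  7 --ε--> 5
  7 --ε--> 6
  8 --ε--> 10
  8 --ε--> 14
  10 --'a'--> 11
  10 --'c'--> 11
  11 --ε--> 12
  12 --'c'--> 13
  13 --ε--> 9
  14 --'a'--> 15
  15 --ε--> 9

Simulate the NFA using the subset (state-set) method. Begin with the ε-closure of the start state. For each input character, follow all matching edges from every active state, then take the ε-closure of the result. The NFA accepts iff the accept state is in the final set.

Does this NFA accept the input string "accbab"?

initial (ε-close {0}): {0,2,4,6}
'a' @ 1: {1,3,8,10,14}
'c' @ 2: {11,12}
'c' @ 3: {9,13}  [accepting]
'b' @ 4: {}  — no active states
rest 'ab' ignored (set empty)
final: {}; accept 9 not in set

Answer: REJECT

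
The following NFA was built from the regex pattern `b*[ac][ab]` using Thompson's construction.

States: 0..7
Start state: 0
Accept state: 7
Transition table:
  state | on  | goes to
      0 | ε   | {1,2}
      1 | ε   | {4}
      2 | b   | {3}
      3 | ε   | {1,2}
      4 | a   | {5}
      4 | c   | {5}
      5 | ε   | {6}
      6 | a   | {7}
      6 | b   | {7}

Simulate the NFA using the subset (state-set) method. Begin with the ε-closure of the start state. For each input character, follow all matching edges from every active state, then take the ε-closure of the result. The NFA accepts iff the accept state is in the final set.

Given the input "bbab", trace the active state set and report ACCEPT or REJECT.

start: ε-closure({0}) = {0,1,2,4}
'b' @ 1: {1,2,3,4}
'b' @ 2: {1,2,3,4}
'a' @ 3: {5,6}
'b' @ 4: {7}  (accept∈set)
end set {7} — state 7 in

Answer: ACCEPT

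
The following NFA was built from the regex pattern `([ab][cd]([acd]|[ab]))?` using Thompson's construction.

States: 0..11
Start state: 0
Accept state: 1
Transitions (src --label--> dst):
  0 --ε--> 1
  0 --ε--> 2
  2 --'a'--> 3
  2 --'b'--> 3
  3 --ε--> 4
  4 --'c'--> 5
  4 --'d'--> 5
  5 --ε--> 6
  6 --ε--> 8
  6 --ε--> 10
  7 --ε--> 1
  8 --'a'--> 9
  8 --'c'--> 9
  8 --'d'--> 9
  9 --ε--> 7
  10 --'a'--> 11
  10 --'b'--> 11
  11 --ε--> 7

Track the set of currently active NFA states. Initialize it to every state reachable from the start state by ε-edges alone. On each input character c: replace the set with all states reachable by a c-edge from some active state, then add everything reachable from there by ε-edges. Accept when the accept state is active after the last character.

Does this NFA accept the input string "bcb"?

initial (ε-close {0}): {0,1,2}
'b' @ 1: {3,4}
'c' @ 2: {5,6,8,10}
'b' @ 3: {1,7,11}  [accepting]
final: {1,7,11}; accept 1 in set

Answer: ACCEPT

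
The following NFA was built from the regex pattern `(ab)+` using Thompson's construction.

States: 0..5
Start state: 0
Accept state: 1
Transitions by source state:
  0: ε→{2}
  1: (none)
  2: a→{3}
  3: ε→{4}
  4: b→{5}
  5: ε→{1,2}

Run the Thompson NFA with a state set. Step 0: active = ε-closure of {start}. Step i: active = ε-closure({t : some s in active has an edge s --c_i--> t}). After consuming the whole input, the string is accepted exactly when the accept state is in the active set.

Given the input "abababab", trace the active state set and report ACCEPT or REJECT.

initial (ε-close {0}): {0,2}
'a' @ 1: {3,4}
'b' @ 2: {1,2,5}  ✓accept
'a' @ 3: {3,4}
'b' @ 4: {1,2,5}  ✓accept
'a' @ 5: {3,4}
'b' @ 6: {1,2,5}  ✓accept
'a' @ 7: {3,4}
'b' @ 8: {1,2,5}  ✓accept
final: {1,2,5}; accept 1 in set

Answer: ACCEPT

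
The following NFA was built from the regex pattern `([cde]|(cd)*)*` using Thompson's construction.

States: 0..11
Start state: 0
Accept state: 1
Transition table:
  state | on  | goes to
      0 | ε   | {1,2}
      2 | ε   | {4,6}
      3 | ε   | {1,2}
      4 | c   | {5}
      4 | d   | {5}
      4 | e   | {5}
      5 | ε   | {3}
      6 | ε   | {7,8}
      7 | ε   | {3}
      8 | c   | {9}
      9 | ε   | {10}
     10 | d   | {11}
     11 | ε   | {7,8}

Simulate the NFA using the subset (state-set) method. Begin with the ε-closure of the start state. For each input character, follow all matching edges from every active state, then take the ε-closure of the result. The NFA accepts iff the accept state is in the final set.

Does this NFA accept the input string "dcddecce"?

initial (ε-close {0}): {0,1,2,3,4,6,7,8}
'd' @ 1: {1,2,3,4,5,6,7,8}  ✓accept
'c' @ 2: {1,2,3,4,5,6,7,8,9,10}  ✓accept
'd' @ 3: {1,2,3,4,5,6,7,8,11}  ✓accept
'd' @ 4: {1,2,3,4,5,6,7,8}  ✓accept
'e' @ 5: {1,2,3,4,5,6,7,8}  ✓accept
'c' @ 6: {1,2,3,4,5,6,7,8,9,10}  ✓accept
'c' @ 7: {1,2,3,4,5,6,7,8,9,10}  ✓accept
'e' @ 8: {1,2,3,4,5,6,7,8}  ✓accept
after full input: {1,2,3,4,5,6,7,8}  (accept=1 in)

Answer: ACCEPT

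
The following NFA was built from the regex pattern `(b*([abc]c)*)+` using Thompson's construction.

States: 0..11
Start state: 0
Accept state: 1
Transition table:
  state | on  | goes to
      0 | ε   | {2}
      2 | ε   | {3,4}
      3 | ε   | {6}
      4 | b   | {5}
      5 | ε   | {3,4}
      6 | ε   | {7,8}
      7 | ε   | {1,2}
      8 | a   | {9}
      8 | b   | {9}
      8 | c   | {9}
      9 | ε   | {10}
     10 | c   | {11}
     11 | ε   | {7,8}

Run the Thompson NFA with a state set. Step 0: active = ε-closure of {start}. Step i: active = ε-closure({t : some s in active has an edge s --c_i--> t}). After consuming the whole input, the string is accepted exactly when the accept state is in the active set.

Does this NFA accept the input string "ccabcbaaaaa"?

Answer: REJECT

Trace:
start: ε-closure({0}) = {0,1,2,3,4,6,7,8}
'c' @ 1: {9,10}
'c' @ 2: {1,2,3,4,6,7,8,11}  ✓accept
'a' @ 3: {9,10}
'b' @ 4: {}  — dead — no transitions
rest 'cbaaaaa' ignored (set empty)
after full input: {}  (accept=1 not in)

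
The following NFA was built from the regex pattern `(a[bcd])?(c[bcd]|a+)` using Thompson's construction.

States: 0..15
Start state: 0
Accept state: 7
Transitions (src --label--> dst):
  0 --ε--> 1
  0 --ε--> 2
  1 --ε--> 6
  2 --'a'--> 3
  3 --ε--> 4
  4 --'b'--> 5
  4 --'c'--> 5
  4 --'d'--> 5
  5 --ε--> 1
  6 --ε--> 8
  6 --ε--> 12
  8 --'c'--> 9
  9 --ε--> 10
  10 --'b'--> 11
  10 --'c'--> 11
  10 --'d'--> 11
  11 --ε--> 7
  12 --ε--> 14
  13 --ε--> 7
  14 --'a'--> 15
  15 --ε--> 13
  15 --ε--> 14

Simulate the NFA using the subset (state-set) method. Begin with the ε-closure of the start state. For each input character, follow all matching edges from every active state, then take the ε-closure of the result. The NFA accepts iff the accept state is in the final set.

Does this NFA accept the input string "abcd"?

initial (ε-close {0}): {0,1,2,6,8,12,14}
'a' @ 1: {3,4,7,13,14,15}  (accept∈set)
'b' @ 2: {1,5,6,8,12,14}
'c' @ 3: {9,10}
'd' @ 4: {7,11}  (accept∈set)
final: {7,11}; accept 7 in set

Answer: ACCEPT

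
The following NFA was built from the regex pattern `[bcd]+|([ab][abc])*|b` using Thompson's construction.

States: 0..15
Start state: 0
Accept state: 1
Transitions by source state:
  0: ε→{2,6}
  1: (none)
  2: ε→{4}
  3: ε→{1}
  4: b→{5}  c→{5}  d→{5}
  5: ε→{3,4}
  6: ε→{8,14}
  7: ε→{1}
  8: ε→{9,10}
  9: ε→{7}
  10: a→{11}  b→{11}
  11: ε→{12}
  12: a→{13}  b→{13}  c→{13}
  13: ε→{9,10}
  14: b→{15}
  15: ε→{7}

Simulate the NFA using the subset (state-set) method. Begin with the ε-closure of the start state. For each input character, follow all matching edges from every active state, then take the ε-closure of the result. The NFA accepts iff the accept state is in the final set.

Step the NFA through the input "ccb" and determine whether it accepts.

S₀ = ε-closure({0}) = {0,1,2,4,6,7,8,9,10,14}
'c' @ 1: {1,3,4,5}  [accepting]
'c' @ 2: {1,3,4,5}  [accepting]
'b' @ 3: {1,3,4,5}  [accepting]
after full input: {1,3,4,5}  (accept=1 in)

Answer: ACCEPT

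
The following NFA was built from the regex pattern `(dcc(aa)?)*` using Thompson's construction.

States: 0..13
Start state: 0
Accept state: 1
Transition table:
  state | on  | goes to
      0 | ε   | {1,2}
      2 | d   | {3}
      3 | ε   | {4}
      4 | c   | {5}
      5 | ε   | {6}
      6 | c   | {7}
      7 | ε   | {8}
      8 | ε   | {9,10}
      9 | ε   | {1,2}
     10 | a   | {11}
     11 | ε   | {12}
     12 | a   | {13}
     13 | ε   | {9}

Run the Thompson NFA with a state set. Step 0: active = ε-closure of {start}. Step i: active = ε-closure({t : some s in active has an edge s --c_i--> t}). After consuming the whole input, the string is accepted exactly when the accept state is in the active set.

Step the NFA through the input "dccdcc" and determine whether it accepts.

initial (ε-close {0}): {0,1,2}
'd' @ 1: {3,4}
'c' @ 2: {5,6}
'c' @ 3: {1,2,7,8,9,10}  ✓accept
'd' @ 4: {3,4}
'c' @ 5: {5,6}
'c' @ 6: {1,2,7,8,9,10}  ✓accept
end set {1,2,7,8,9,10} — state 1 in

Answer: ACCEPT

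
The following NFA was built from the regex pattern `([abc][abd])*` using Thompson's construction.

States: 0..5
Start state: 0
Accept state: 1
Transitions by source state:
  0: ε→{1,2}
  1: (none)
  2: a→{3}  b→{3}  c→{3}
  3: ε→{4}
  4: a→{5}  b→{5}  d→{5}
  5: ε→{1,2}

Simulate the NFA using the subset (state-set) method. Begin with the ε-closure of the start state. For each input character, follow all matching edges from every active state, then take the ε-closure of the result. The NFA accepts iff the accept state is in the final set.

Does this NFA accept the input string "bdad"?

S₀ = ε-closure({0}) = {0,1,2}
'b' @ 1: {3,4}
'd' @ 2: {1,2,5}  ✓accept
'a' @ 3: {3,4}
'd' @ 4: {1,2,5}  ✓accept
end set {1,2,5} — state 1 in

Answer: ACCEPT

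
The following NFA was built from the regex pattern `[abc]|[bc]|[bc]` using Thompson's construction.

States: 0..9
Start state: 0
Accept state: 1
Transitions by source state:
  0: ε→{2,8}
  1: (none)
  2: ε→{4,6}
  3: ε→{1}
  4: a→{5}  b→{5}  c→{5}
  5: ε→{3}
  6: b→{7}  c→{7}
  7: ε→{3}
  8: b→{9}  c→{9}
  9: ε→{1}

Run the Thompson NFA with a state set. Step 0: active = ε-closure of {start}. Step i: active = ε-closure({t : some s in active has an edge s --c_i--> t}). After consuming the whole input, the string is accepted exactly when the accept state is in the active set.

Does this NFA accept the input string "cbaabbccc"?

start: ε-closure({0}) = {0,2,4,6,8}
'c' @ 1: {1,3,5,7,9}  (accept∈set)
'b' @ 2: {}  — state set empty
rest 'aabbccc' ignored (set empty)
after full input: {}  (accept=1 not in)

Answer: REJECT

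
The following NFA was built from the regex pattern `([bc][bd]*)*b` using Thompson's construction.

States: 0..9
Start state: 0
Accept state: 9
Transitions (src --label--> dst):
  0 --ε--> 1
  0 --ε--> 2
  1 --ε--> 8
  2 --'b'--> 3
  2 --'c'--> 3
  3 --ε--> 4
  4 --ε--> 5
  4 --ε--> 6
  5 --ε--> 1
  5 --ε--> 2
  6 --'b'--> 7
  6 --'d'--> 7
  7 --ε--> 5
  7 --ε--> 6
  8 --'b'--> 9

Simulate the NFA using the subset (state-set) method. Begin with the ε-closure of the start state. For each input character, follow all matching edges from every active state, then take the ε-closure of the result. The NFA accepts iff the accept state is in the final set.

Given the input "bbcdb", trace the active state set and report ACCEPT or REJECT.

start: ε-closure({0}) = {0,1,2,8}
'b' @ 1: {1,2,3,4,5,6,8,9}  [accepting]
'b' @ 2: {1,2,3,4,5,6,7,8,9}  [accepting]
'c' @ 3: {1,2,3,4,5,6,8}
'd' @ 4: {1,2,5,6,7,8}
'b' @ 5: {1,2,3,4,5,6,7,8,9}  [accepting]
after full input: {1,2,3,4,5,6,7,8,9}  (accept=9 in)

Answer: ACCEPT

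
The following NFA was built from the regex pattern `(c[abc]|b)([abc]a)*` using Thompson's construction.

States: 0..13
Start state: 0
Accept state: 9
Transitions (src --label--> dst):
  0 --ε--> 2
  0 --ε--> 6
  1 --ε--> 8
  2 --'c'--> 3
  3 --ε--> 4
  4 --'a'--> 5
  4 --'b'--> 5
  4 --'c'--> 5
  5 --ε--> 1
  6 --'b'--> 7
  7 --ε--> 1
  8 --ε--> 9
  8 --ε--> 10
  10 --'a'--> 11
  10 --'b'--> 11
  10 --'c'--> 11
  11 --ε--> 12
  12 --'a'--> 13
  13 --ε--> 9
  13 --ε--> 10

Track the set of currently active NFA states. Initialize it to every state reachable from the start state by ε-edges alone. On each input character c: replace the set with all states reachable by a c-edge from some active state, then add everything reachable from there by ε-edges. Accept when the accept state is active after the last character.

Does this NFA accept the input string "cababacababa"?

Answer: ACCEPT

Steps:
initial (ε-close {0}): {0,2,6}
'c' @ 1: {3,4}
'a' @ 2: {1,5,8,9,10}  ✓accept
'b' @ 3: {11,12}
'a' @ 4: {9,10,13}  ✓accept
'b' @ 5: {11,12}
'a' @ 6: {9,10,13}  ✓accept
'c' @ 7: {11,12}
'a' @ 8: {9,10,13}  ✓accept
'b' @ 9: {11,12}
'a' @ 10: {9,10,13}  ✓accept
'b' @ 11: {11,12}
'a' @ 12: {9,10,13}  ✓accept
final: {9,10,13}; accept 9 in set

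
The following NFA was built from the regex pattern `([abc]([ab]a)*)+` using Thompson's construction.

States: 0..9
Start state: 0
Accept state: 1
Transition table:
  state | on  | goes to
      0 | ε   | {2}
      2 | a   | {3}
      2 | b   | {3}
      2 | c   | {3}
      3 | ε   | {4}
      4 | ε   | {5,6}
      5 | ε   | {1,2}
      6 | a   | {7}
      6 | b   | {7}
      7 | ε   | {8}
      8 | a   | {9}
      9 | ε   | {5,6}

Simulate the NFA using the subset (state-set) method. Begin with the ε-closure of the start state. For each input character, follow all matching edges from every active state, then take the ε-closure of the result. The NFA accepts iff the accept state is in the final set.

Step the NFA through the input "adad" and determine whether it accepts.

Answer: REJECT

Trace:
start: ε-closure({0}) = {0,2}
'a' @ 1: {1,2,3,4,5,6}  ✓accept
'd' @ 2: {}  — no active states
rest 'ad' ignored (set empty)
after full input: {}  (accept=1 not in)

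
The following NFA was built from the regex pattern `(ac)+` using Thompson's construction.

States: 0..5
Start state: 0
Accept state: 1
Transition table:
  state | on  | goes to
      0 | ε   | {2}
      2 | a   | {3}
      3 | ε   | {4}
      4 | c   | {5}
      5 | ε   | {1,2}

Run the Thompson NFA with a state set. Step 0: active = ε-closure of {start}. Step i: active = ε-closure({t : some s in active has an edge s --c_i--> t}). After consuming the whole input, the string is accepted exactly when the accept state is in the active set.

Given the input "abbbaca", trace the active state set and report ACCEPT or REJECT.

S₀ = ε-closure({0}) = {0,2}
'a' @ 1: {3,4}
'b' @ 2: {}  — no active states
rest 'bbaca' ignored (set empty)
final: {}; accept 1 not in set

Answer: REJECT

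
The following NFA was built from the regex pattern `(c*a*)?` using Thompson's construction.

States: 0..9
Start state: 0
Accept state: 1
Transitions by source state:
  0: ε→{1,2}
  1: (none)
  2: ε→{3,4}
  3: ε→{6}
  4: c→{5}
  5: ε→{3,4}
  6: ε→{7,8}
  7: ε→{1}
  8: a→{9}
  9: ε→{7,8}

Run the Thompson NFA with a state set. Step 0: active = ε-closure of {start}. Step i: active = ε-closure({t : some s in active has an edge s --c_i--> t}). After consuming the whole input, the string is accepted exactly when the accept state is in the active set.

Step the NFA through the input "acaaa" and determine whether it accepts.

start: ε-closure({0}) = {0,1,2,3,4,6,7,8}
'a' @ 1: {1,7,8,9}  [accepting]
'c' @ 2: {}  — dead — no transitions
rest 'aaa' ignored (set empty)
end set {} — state 1 not in

Answer: REJECT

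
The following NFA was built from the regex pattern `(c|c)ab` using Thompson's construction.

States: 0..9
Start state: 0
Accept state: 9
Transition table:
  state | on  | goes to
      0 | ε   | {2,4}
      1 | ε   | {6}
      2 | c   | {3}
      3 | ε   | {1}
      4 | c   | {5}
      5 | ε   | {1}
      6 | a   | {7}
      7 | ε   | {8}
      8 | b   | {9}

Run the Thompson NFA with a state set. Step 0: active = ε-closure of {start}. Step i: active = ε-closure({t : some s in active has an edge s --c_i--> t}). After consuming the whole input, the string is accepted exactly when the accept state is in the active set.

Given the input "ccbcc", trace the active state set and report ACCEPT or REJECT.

Answer: REJECT

Steps:
start: ε-closure({0}) = {0,2,4}
'c' @ 1: {1,3,5,6}
'c' @ 2: {}  — state set empty
rest 'bcc' ignored (set empty)
after full input: {}  (accept=9 not in)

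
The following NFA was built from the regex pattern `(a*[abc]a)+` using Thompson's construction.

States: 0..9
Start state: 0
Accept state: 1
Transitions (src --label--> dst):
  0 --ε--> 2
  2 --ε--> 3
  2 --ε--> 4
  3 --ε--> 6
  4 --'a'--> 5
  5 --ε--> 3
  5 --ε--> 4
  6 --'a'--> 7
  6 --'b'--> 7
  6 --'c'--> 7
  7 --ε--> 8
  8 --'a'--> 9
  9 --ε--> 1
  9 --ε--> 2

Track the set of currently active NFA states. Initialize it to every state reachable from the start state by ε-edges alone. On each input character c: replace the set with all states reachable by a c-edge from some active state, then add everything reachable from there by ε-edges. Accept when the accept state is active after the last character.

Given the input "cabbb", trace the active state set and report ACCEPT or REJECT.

Answer: REJECT

Steps:
S₀ = ε-closure({0}) = {0,2,3,4,6}
'c' @ 1: {7,8}
'a' @ 2: {1,2,3,4,6,9}  ✓accept
'b' @ 3: {7,8}
'b' @ 4: {}  — dead — no transitions
rest 'b' ignored (set empty)
after full input: {}  (accept=1 not in)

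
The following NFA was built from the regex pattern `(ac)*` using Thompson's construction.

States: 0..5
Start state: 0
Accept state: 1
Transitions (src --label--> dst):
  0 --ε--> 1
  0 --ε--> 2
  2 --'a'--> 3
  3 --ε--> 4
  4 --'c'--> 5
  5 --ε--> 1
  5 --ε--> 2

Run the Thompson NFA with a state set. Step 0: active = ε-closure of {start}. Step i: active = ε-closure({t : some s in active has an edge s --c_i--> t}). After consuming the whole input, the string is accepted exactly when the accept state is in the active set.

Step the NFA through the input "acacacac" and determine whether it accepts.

S₀ = ε-closure({0}) = {0,1,2}
'a' @ 1: {3,4}
'c' @ 2: {1,2,5}  (accept∈set)
'a' @ 3: {3,4}
'c' @ 4: {1,2,5}  (accept∈set)
'a' @ 5: {3,4}
'c' @ 6: {1,2,5}  (accept∈set)
'a' @ 7: {3,4}
'c' @ 8: {1,2,5}  (accept∈set)
after full input: {1,2,5}  (accept=1 in)

Answer: ACCEPT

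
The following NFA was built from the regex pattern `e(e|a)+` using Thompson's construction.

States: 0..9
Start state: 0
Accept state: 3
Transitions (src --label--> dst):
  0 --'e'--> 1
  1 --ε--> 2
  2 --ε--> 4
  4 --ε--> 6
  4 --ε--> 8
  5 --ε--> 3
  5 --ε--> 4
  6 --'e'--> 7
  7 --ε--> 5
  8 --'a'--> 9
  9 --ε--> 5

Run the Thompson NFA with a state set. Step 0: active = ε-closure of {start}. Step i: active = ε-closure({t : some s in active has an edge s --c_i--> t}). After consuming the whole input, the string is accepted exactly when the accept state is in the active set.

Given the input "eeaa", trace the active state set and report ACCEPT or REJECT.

Answer: ACCEPT

Steps:
initial (ε-close {0}): {0}
'e' @ 1: {1,2,4,6,8}
'e' @ 2: {3,4,5,6,7,8}  (accept∈set)
'a' @ 3: {3,4,5,6,8,9}  (accept∈set)
'a' @ 4: {3,4,5,6,8,9}  (accept∈set)
after full input: {3,4,5,6,8,9}  (accept=3 in)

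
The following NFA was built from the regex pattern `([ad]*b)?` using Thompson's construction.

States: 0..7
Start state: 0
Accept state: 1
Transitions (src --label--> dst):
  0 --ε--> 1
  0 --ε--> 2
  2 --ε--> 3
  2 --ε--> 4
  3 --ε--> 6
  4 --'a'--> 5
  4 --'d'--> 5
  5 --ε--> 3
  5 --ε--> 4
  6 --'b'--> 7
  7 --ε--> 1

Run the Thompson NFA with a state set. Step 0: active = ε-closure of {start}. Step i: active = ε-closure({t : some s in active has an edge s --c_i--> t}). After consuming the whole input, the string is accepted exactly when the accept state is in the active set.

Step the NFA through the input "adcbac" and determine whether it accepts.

initial (ε-close {0}): {0,1,2,3,4,6}
'a' @ 1: {3,4,5,6}
'd' @ 2: {3,4,5,6}
'c' @ 3: {}  — no active states
rest 'bac' ignored (set empty)
end set {} — state 1 not in

Answer: REJECT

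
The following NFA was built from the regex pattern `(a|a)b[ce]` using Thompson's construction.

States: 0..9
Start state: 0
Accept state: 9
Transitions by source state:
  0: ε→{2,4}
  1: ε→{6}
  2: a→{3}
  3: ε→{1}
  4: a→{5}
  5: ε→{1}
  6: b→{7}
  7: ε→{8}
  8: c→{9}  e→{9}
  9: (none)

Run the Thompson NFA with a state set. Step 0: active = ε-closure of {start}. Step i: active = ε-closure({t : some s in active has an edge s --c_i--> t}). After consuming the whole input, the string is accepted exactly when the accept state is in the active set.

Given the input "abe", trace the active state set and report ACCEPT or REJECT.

S₀ = ε-closure({0}) = {0,2,4}
'a' @ 1: {1,3,5,6}
'b' @ 2: {7,8}
'e' @ 3: {9}  [accepting]
end set {9} — state 9 in

Answer: ACCEPT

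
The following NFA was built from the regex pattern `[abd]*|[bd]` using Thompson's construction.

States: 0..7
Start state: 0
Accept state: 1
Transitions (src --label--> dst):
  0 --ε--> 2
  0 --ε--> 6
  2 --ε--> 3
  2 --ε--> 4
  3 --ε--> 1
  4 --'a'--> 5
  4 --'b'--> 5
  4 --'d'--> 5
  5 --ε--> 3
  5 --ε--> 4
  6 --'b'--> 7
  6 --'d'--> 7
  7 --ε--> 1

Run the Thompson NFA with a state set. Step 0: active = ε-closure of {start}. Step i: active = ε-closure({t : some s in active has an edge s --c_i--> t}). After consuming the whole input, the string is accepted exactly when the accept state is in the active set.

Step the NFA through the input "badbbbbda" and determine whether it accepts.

Answer: ACCEPT

Trace:
start: ε-closure({0}) = {0,1,2,3,4,6}
'b' @ 1: {1,3,4,5,7}  (accept∈set)
'a' @ 2: {1,3,4,5}  (accept∈set)
'd' @ 3: {1,3,4,5}  (accept∈set)
'b' @ 4: {1,3,4,5}  (accept∈set)
'b' @ 5: {1,3,4,5}  (accept∈set)
'b' @ 6: {1,3,4,5}  (accept∈set)
'b' @ 7: {1,3,4,5}  (accept∈set)
'd' @ 8: {1,3,4,5}  (accept∈set)
'a' @ 9: {1,3,4,5}  (accept∈set)
final: {1,3,4,5}; accept 1 in set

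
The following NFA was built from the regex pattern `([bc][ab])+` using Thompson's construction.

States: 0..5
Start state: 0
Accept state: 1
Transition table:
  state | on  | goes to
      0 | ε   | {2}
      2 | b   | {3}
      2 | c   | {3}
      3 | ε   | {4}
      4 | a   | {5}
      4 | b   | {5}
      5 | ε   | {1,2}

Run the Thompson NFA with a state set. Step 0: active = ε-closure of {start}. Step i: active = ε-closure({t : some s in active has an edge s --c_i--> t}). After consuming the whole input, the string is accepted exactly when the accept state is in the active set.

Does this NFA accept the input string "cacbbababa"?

S₀ = ε-closure({0}) = {0,2}
'c' @ 1: {3,4}
'a' @ 2: {1,2,5}  (accept∈set)
'c' @ 3: {3,4}
'b' @ 4: {1,2,5}  (accept∈set)
'b' @ 5: {3,4}
'a' @ 6: {1,2,5}  (accept∈set)
'b' @ 7: {3,4}
'a' @ 8: {1,2,5}  (accept∈set)
'b' @ 9: {3,4}
'a' @ 10: {1,2,5}  (accept∈set)
final: {1,2,5}; accept 1 in set

Answer: ACCEPT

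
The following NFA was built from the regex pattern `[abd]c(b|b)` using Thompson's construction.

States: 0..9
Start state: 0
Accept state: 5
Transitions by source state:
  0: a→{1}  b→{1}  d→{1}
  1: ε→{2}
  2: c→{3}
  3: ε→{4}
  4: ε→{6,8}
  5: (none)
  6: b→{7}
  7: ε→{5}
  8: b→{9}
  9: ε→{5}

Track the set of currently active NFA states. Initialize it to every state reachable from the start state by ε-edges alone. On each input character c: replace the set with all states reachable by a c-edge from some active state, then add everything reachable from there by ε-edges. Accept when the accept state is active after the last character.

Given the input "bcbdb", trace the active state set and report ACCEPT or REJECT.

Answer: REJECT

Trace:
S₀ = ε-closure({0}) = {0}
'b' @ 1: {1,2}
'c' @ 2: {3,4,6,8}
'b' @ 3: {5,7,9}  ✓accept
'd' @ 4: {}  — no active states
rest 'b' ignored (set empty)
final: {}; accept 5 not in set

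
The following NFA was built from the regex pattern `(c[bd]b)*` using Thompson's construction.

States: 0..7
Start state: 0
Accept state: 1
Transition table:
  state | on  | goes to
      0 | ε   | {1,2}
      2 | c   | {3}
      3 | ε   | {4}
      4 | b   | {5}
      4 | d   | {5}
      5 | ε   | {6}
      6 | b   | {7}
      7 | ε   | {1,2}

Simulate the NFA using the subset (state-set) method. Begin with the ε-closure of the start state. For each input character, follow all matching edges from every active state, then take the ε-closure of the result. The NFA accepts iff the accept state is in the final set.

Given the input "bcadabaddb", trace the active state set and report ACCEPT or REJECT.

initial (ε-close {0}): {0,1,2}
'b' @ 1: {}  — no active states
rest 'cadabaddb' ignored (set empty)
end set {} — state 1 not in

Answer: REJECT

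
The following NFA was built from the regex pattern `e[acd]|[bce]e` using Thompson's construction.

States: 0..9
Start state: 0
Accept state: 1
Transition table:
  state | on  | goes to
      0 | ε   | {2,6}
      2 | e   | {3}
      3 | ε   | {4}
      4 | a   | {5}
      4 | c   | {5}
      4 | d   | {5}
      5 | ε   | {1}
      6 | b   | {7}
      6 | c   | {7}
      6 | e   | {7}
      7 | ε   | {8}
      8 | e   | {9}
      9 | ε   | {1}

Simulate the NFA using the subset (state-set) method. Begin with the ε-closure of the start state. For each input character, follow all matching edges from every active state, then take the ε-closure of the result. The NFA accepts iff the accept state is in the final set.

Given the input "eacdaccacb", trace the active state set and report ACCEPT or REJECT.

Answer: REJECT

Steps:
start: ε-closure({0}) = {0,2,6}
'e' @ 1: {3,4,7,8}
'a' @ 2: {1,5}  (accept∈set)
'c' @ 3: {}  — state set empty
rest 'daccacb' ignored (set empty)
end set {} — state 1 not in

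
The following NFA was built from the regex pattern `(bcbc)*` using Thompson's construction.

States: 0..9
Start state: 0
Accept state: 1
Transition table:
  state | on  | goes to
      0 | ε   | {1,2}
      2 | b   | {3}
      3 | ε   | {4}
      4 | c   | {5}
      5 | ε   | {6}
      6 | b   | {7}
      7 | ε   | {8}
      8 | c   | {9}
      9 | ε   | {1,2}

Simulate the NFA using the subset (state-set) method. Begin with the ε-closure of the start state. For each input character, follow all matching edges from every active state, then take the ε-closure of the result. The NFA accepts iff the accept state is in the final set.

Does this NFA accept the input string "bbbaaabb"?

S₀ = ε-closure({0}) = {0,1,2}
'b' @ 1: {3,4}
'b' @ 2: {}  — no active states
rest 'baaabb' ignored (set empty)
after full input: {}  (accept=1 not in)

Answer: REJECT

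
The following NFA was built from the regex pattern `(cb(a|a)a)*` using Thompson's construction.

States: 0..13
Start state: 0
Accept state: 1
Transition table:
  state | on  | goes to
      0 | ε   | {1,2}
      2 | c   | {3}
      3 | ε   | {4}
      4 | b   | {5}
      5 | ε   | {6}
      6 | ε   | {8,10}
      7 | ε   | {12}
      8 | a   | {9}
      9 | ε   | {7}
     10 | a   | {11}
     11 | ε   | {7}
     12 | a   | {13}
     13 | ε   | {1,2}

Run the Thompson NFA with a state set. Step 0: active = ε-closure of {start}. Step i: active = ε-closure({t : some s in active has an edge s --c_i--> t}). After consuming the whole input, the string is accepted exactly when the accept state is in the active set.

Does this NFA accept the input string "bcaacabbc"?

start: ε-closure({0}) = {0,1,2}
'b' @ 1: {}  — no active states
rest 'caacabbc' ignored (set empty)
final: {}; accept 1 not in set

Answer: REJECT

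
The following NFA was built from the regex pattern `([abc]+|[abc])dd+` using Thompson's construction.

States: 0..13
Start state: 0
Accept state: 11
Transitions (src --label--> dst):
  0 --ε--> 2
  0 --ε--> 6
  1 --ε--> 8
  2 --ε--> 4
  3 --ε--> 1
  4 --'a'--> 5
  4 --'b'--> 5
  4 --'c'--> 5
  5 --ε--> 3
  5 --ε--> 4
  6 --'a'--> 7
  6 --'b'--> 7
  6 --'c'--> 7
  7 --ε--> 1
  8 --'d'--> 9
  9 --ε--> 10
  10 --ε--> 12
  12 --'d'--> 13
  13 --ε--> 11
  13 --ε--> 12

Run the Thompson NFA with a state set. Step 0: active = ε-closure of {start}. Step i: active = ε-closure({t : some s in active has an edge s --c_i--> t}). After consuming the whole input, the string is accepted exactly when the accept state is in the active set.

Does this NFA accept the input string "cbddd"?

Answer: ACCEPT

Derivation:
start: ε-closure({0}) = {0,2,4,6}
'c' @ 1: {1,3,4,5,7,8}
'b' @ 2: {1,3,4,5,8}
'd' @ 3: {9,10,12}
'd' @ 4: {11,12,13}  [accepting]
'd' @ 5: {11,12,13}  [accepting]
final: {11,12,13}; accept 11 in set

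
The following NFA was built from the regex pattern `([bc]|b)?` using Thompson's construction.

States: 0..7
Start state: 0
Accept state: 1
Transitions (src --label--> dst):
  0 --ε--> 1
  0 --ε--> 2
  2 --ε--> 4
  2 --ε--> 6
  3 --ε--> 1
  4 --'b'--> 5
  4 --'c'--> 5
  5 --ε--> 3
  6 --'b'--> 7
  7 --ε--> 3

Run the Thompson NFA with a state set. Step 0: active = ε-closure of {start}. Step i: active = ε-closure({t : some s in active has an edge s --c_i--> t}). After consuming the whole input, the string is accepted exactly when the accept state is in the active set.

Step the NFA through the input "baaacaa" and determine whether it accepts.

Answer: REJECT

Derivation:
S₀ = ε-closure({0}) = {0,1,2,4,6}
'b' @ 1: {1,3,5,7}  [accepting]
'a' @ 2: {}  — no active states
rest 'aacaa' ignored (set empty)
final: {}; accept 1 not in set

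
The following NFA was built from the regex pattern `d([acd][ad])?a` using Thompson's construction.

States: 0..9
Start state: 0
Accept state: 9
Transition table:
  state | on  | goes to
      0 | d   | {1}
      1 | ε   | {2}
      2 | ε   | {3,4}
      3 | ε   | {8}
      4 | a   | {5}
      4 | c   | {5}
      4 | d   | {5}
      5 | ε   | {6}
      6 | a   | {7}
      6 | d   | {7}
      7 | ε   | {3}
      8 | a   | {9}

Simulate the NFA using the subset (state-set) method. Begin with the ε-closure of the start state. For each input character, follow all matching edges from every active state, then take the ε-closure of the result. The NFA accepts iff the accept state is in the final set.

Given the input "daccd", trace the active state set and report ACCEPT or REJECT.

start: ε-closure({0}) = {0}
'd' @ 1: {1,2,3,4,8}
'a' @ 2: {5,6,9}  ✓accept
'c' @ 3: {}  — no active states
rest 'cd' ignored (set empty)
after full input: {}  (accept=9 not in)

Answer: REJECT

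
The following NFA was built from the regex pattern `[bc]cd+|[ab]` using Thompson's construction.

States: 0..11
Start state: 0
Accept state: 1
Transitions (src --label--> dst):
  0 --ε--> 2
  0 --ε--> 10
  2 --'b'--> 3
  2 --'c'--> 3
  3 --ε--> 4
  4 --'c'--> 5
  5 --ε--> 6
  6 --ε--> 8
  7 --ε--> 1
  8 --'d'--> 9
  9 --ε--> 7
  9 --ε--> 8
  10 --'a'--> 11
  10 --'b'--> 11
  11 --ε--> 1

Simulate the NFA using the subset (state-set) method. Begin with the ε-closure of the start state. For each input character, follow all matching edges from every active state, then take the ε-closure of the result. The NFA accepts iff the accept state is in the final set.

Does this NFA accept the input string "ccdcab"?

start: ε-closure({0}) = {0,2,10}
'c' @ 1: {3,4}
'c' @ 2: {5,6,8}
'd' @ 3: {1,7,8,9}  ✓accept
'c' @ 4: {}  — state set empty
rest 'ab' ignored (set empty)
final: {}; accept 1 not in set

Answer: REJECT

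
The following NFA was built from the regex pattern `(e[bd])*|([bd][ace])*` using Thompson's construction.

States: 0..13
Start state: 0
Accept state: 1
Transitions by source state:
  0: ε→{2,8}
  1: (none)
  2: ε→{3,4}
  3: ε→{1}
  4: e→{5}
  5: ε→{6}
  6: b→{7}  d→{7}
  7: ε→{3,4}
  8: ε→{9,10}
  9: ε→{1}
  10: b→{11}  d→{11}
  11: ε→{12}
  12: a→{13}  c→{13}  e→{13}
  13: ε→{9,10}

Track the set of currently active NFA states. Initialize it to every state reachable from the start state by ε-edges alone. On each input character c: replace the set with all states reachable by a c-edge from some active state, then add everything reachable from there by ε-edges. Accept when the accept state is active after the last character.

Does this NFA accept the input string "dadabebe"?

initial (ε-close {0}): {0,1,2,3,4,8,9,10}
'd' @ 1: {11,12}
'a' @ 2: {1,9,10,13}  [accepting]
'd' @ 3: {11,12}
'a' @ 4: {1,9,10,13}  [accepting]
'b' @ 5: {11,12}
'e' @ 6: {1,9,10,13}  [accepting]
'b' @ 7: {11,12}
'e' @ 8: {1,9,10,13}  [accepting]
end set {1,9,10,13} — state 1 in

Answer: ACCEPT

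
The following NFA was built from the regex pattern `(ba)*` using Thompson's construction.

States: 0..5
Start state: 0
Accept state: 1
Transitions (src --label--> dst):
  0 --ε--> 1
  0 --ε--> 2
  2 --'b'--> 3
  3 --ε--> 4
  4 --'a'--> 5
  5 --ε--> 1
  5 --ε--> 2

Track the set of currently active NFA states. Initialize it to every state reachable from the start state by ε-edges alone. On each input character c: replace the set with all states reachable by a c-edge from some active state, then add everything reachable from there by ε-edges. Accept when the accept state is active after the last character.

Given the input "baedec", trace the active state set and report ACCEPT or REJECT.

Answer: REJECT

Trace:
initial (ε-close {0}): {0,1,2}
'b' @ 1: {3,4}
'a' @ 2: {1,2,5}  ✓accept
'e' @ 3: {}  — dead — no transitions
rest 'dec' ignored (set empty)
after full input: {}  (accept=1 not in)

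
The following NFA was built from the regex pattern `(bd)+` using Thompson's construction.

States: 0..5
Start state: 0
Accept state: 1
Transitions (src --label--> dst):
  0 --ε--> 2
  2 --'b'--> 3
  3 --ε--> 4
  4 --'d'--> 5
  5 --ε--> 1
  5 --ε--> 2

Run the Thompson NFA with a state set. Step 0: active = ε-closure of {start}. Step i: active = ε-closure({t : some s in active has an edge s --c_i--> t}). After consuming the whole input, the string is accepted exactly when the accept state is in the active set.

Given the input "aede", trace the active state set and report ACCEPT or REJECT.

Answer: REJECT

Trace:
start: ε-closure({0}) = {0,2}
'a' @ 1: {}  — no active states
rest 'ede' ignored (set empty)
end set {} — state 1 not in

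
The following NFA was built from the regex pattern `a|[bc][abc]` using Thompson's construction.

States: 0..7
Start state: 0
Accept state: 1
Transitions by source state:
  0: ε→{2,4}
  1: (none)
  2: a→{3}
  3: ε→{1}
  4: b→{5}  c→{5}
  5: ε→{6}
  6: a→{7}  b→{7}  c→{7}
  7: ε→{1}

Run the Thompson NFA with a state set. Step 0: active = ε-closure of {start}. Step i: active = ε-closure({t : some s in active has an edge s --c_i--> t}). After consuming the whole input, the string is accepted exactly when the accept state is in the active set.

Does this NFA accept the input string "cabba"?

S₀ = ε-closure({0}) = {0,2,4}
'c' @ 1: {5,6}
'a' @ 2: {1,7}  (accept∈set)
'b' @ 3: {}  — dead — no transitions
rest 'ba' ignored (set empty)
after full input: {}  (accept=1 not in)

Answer: REJECT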